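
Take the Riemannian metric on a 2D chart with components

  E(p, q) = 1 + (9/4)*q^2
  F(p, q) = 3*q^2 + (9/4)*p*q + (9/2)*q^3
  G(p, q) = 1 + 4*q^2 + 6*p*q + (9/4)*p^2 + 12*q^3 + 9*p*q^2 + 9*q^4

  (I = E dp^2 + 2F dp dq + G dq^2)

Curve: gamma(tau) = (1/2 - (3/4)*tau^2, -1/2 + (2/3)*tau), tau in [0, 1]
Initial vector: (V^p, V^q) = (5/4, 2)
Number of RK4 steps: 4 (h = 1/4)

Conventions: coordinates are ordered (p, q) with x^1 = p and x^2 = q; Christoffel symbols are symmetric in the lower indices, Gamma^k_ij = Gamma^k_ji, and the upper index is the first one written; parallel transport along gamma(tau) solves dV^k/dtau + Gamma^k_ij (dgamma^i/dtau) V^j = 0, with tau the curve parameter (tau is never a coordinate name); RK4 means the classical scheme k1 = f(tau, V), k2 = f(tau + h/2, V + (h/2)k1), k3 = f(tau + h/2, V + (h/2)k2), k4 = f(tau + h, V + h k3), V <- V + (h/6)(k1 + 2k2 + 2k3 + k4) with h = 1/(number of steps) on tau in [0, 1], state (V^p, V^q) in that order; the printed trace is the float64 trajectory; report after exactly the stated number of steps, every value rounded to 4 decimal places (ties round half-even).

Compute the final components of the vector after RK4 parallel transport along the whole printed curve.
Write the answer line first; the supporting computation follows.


Answer: V^p = 1.2608, V^q = 1.9544

gamma'(tau) = (-(3/2)*tau, 2/3); f(tau, V)^k = -Gamma^k_ij(gamma(tau)) gamma'^i(tau) V^j; h = 1/4; intermediate values shown to 6 dp
curve data and Christoffel symbols at the stage parameters:
  tau = 0.000000: gamma = (0.500000, -0.500000), gamma' = (0.000000, 0.666667); Gamma_ppp = 0.000000, Gamma_ppq = -0.620690, Gamma_pqq = 0.413793, Gamma_qpp = 0.000000, Gamma_qpq = 0.413793, Gamma_qqq = -0.275862
  tau = 0.125000: gamma = (0.488281, -0.416667), gamma' = (-0.187500, 0.666667); Gamma_ppp = 0.000000, Gamma_ppq = -0.598292, Gamma_pqq = 0.199431, Gamma_qpp = 0.000000, Gamma_qpq = 0.401978, Gamma_qqq = -0.133993
  tau = 0.250000: gamma = (0.453125, -0.333333), gamma' = (-0.375000, 0.666667); Gamma_ppp = 0.000000, Gamma_ppq = -0.547461, Gamma_pqq = 0.000000, Gamma_qpp = 0.000000, Gamma_qpq = 0.379231, Gamma_qqq = 0.000000
  tau = 0.375000: gamma = (0.394531, -0.250000), gamma' = (-0.562500, 0.666667); Gamma_ppp = 0.000000, Gamma_ppq = -0.461583, Gamma_pqq = -0.153861, Gamma_qpp = 0.000000, Gamma_qpq = 0.343783, Gamma_qqq = 0.114594
  tau = 0.500000: gamma = (0.312500, -0.166667), gamma' = (-0.750000, 0.666667); Gamma_ppp = 0.000000, Gamma_ppq = -0.337731, Gamma_pqq = -0.225154, Gamma_qpp = 0.000000, Gamma_qpq = 0.295515, Gamma_qqq = 0.197010
  tau = 0.625000: gamma = (0.207031, -0.083333), gamma' = (-0.937500, 0.666667); Gamma_ppp = 0.000000, Gamma_ppq = -0.179812, Gamma_pqq = -0.179812, Gamma_qpp = 0.000000, Gamma_qpq = 0.236940, Gamma_qqq = 0.236940
  tau = 0.750000: gamma = (0.078125, 0.000000), gamma' = (-1.125000, 0.666667); Gamma_ppp = 0.000000, Gamma_ppq = 0.000000, Gamma_pqq = 0.000000, Gamma_qpp = 0.000000, Gamma_qpq = 0.173400, Gamma_qqq = 0.231200
  tau = 0.875000: gamma = (-0.074219, 0.083333), gamma' = (-1.312500, 0.666667); Gamma_ppp = 0.000000, Gamma_ppq = 0.183567, Gamma_pqq = 0.305944, Gamma_qpp = 0.000000, Gamma_qpq = 0.111861, Gamma_qqq = 0.186435
  tau = 1.000000: gamma = (-0.250000, 0.166667), gamma' = (-1.500000, 0.666667); Gamma_ppp = 0.000000, Gamma_ppq = 0.352365, Gamma_pqq = 0.704731, Gamma_qpp = 0.000000, Gamma_qpq = 0.058728, Gamma_qqq = 0.117455
step 0: V^p = 1.2500, V^q = 2.0000
step 1: k1 = (-0.034483, 0.022989), k2 = (0.005886, -0.003955), k3 = (0.008724, -0.005862), k4 = (0.046719, -0.032362); V <- V + (h/6)(k1 + 2k2 + 2k3 + k4): V^p = 1.2517, V^q = 1.9988
step 2: k1 = (0.046500, -0.032211), k2 = (0.073662, -0.054863), k3 = (0.075152, -0.055972), k4 = (0.081239, -0.071084); V <- V + (h/6)(k1 + 2k2 + 2k3 + k4): V^p = 1.2695, V^q = 1.9853
step 3: k1 = (0.080953, -0.070834), k2 = (0.057139, -0.075293), k3 = (0.056810, -0.074859), k4 = (0.000000, -0.067877); V <- V + (h/6)(k1 + 2k2 + 2k3 + k4): V^p = 1.2823, V^q = 1.9670
step 4: k1 = (0.000000, -0.067706), k2 = (-0.084525, -0.051508), k3 = (-0.083157, -0.050674), k4 = (-0.181576, -0.030263); V <- V + (h/6)(k1 + 2k2 + 2k3 + k4): V^p = 1.2608, V^q = 1.9544


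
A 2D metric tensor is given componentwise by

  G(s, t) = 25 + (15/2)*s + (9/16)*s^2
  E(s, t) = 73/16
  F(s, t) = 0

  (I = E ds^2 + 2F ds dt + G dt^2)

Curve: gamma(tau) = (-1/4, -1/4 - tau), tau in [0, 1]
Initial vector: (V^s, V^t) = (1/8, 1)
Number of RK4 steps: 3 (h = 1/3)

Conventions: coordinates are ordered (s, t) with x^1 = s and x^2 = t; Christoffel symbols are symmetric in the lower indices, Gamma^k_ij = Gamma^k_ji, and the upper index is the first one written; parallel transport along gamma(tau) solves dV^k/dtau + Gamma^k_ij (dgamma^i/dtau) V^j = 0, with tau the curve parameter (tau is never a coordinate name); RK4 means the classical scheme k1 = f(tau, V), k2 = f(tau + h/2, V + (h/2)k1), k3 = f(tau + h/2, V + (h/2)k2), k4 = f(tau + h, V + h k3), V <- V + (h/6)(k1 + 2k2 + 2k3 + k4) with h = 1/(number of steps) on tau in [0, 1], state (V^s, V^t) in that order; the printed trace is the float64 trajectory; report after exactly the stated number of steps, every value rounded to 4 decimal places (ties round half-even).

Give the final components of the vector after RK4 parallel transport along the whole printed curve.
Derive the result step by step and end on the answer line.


gamma'(tau) = (0, -1); f(tau, V)^k = -Gamma^k_ij(gamma(tau)) gamma'^i(tau) V^j; h = 1/3; intermediate values shown to 6 dp
curve data and Christoffel symbols at the stage parameters:
  tau = 0.000000: gamma = (-0.250000, -0.250000), gamma' = (0.000000, -1.000000); Gamma_sss = 0.000000, Gamma_sst = 0.000000, Gamma_stt = -0.791096, Gamma_tss = 0.000000, Gamma_tst = 0.155844, Gamma_ttt = 0.000000
  tau = 0.166667: gamma = (-0.250000, -0.416667), gamma' = (0.000000, -1.000000); Gamma_sss = 0.000000, Gamma_sst = 0.000000, Gamma_stt = -0.791096, Gamma_tss = 0.000000, Gamma_tst = 0.155844, Gamma_ttt = 0.000000
  tau = 0.333333: gamma = (-0.250000, -0.583333), gamma' = (0.000000, -1.000000); Gamma_sss = 0.000000, Gamma_sst = 0.000000, Gamma_stt = -0.791096, Gamma_tss = 0.000000, Gamma_tst = 0.155844, Gamma_ttt = 0.000000
  tau = 0.500000: gamma = (-0.250000, -0.750000), gamma' = (0.000000, -1.000000); Gamma_sss = 0.000000, Gamma_sst = 0.000000, Gamma_stt = -0.791096, Gamma_tss = 0.000000, Gamma_tst = 0.155844, Gamma_ttt = 0.000000
  tau = 0.666667: gamma = (-0.250000, -0.916667), gamma' = (0.000000, -1.000000); Gamma_sss = 0.000000, Gamma_sst = 0.000000, Gamma_stt = -0.791096, Gamma_tss = 0.000000, Gamma_tst = 0.155844, Gamma_ttt = 0.000000
  tau = 0.833333: gamma = (-0.250000, -1.083333), gamma' = (0.000000, -1.000000); Gamma_sss = 0.000000, Gamma_sst = 0.000000, Gamma_stt = -0.791096, Gamma_tss = 0.000000, Gamma_tst = 0.155844, Gamma_ttt = 0.000000
  tau = 1.000000: gamma = (-0.250000, -1.250000), gamma' = (0.000000, -1.000000); Gamma_sss = 0.000000, Gamma_sst = 0.000000, Gamma_stt = -0.791096, Gamma_tss = 0.000000, Gamma_tst = 0.155844, Gamma_ttt = 0.000000
step 0: V^s = 0.1250, V^t = 1.0000
step 1: k1 = (-0.791096, 0.019481), k2 = (-0.793664, -0.001067), k3 = (-0.790955, -0.001134), k4 = (-0.790797, -0.021608); V <- V + (h/6)(k1 + 2k2 + 2k3 + k4): V^s = -0.1390, V^t = 0.9996
step 2: k1 = (-0.790809, -0.021655), k2 = (-0.787954, -0.042195), k3 = (-0.785245, -0.042121), k4 = (-0.779702, -0.062447); V <- V + (h/6)(k1 + 2k2 + 2k3 + k4): V^s = -0.4010, V^t = 0.9856
step 3: k1 = (-0.779701, -0.062494), k2 = (-0.771461, -0.082746), k3 = (-0.768791, -0.082532), k4 = (-0.757938, -0.102431); V <- V + (h/6)(k1 + 2k2 + 2k3 + k4): V^s = -0.6576, V^t = 0.9581

Answer: V^s = -0.6576, V^t = 0.9581


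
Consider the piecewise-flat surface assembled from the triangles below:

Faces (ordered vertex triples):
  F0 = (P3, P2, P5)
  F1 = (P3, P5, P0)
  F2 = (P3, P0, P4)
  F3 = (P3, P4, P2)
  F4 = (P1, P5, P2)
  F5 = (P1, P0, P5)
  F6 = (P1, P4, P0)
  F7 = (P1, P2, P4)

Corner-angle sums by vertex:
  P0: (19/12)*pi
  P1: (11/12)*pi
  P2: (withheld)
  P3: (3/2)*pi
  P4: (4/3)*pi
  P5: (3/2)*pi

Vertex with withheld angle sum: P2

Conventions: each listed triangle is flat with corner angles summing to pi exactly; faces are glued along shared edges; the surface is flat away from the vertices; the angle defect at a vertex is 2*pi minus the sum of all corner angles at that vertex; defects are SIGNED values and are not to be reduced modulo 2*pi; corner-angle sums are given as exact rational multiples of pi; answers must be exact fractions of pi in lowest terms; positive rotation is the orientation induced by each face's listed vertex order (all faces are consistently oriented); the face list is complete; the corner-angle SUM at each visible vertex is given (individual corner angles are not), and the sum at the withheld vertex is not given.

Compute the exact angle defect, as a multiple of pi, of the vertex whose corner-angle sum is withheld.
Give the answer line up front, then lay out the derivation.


Answer: defect(P2) = (5/6)*pi

V = 6, E = 12, F = 8; chi = V - E + F = 2
Gauss-Bonnet: total defect = 2*pi*chi = 4*pi; visible defects sum to (19/6)*pi


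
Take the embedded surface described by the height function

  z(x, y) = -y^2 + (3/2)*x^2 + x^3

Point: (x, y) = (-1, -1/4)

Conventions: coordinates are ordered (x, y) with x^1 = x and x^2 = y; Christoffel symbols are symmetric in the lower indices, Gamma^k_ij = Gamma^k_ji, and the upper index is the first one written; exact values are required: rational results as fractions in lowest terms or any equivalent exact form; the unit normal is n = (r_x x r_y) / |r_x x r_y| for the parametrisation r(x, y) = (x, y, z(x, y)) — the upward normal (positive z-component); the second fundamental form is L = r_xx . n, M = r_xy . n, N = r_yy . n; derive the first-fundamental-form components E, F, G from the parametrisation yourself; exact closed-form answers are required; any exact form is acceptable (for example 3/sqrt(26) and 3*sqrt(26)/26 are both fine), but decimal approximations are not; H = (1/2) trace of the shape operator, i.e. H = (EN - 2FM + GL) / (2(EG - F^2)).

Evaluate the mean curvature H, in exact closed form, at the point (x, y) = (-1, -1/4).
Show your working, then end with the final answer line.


z_x = 0, z_y = 1/2, z_xx = -3, z_xy = 0, z_yy = -2
E = 1, F = 0, G = 5/4; answer radicand W^2 = 5/4
unnormalised second-form numerators: l = -3, m = 0, n = -2; L = l/sqrt(5/4), and similarly M = m/sqrt(W^2), N = n/sqrt(W^2)
H = (E*n - 2*F*m + G*l) / (2*(EG - F^2)*sqrt(W^2)); E*n - 2*F*m + G*l = -23/4, EG - F^2 = 5/4, so H = (-23/10)/sqrt(5/4)

Answer: H = -23*sqrt(5)/25


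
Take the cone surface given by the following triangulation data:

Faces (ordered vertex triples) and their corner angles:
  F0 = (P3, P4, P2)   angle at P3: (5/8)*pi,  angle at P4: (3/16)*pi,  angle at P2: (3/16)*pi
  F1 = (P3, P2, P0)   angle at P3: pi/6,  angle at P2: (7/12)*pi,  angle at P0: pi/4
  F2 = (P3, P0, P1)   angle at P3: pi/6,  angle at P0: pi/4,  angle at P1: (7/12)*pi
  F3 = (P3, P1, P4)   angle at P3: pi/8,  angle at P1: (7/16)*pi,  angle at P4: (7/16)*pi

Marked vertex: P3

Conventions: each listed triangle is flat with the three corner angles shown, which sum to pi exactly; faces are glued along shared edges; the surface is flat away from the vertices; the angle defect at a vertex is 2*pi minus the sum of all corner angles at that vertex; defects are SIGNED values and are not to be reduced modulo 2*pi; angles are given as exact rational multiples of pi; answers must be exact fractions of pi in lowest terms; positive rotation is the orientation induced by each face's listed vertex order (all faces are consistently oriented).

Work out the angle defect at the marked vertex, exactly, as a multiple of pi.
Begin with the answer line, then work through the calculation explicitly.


Answer: defect(P3) = (11/12)*pi

Sum of corner angles at P3: (13/12)*pi
defect = 2*pi - (13/12)*pi


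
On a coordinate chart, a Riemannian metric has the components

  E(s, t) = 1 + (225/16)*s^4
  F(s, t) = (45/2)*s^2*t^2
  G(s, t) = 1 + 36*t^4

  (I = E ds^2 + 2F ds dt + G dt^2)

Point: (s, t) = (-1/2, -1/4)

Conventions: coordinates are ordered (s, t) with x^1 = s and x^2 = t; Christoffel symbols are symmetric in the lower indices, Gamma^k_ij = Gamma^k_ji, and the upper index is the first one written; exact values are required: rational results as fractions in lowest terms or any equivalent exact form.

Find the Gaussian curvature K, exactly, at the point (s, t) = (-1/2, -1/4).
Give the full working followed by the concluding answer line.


E = 481/256, F = 45/128, G = 73/64, EG - F^2 = 517/256 at the point
E_s = -225/32, E_t = 0, F_s = -45/32, F_t = -45/16, G_s = 0, G_t = -9/4
E_tt = 0, F_st = 45/4, G_ss = 0
By Brioschi, K is (det M1 - det M2) divided by (EG - F^2) squared.
M1 = [[-E_tt/2 + F_st - G_ss/2, E_s/2, F_s - E_t/2], [F_t - G_s/2, E, F], [G_t/2, F, G]] = [[45/4, -225/64, -45/32], [-45/16, 481/256, 45/128], [-9/8, 45/128, 73/64]]; det M1 = 45/4
M2 = [[0, E_t/2, G_s/2], [E_t/2, E, F], [G_s/2, F, G]] = [[0, 0, 0], [0, 481/256, 45/128], [0, 45/128, 73/64]]; det M2 = 0
det M1 - det M2 = 45/4; K = 45/4 / (517/256)^2 = 737280/267289

Answer: K = 737280/267289


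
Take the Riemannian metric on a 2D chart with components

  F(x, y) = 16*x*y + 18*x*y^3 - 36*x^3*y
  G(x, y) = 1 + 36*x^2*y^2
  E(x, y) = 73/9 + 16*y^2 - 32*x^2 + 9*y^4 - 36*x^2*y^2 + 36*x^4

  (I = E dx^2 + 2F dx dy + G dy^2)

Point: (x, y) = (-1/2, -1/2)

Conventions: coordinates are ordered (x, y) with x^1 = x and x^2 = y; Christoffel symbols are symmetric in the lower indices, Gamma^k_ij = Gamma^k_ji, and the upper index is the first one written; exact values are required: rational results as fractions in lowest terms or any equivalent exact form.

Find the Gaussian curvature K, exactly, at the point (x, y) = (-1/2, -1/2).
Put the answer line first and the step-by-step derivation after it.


Answer: K = -559872/994009

E = 673/144, F = 23/8, G = 13/4, EG - F^2 = 997/144 at the point
E_x = 23, E_y = -23/2, F_x = 13/4, F_y = -41/4, G_x = -9, G_y = -9
E_yy = 41, F_xy = 5/2, G_xx = 18
Apply the Brioschi formula K = (det M1 - det M2)/(EG - F^2)^2 over the derivative matrices of E, F, G.
M1 = [[-E_yy/2 + F_xy - G_xx/2, E_x/2, F_x - E_y/2], [F_y - G_x/2, E, F], [G_y/2, F, G]] = [[-27, 23/2, 9], [-23/4, 673/144, 23/8], [-9/2, 23/8, 13/4]]; det M1 = -1285/16
M2 = [[0, E_y/2, G_x/2], [E_y/2, E, F], [G_x/2, F, G]] = [[0, -23/4, -9/2], [-23/4, 673/144, 23/8], [-9/2, 23/8, 13/4]]; det M2 = -853/16
det M1 - det M2 = -27; K = -27 / (997/144)^2 = -559872/994009


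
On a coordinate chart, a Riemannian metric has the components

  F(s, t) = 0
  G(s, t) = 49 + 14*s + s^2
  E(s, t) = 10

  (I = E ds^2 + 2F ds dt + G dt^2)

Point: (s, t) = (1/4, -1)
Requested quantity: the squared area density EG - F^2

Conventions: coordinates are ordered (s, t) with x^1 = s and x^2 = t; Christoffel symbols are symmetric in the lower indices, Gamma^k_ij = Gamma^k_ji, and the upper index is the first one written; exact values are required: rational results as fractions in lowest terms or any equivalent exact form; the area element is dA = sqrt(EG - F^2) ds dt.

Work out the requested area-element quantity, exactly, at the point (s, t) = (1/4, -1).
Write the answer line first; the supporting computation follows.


Answer: EG - F^2 = 4205/8

E = 10, F = 0, G = 841/16; EG - F^2 = 4205/8


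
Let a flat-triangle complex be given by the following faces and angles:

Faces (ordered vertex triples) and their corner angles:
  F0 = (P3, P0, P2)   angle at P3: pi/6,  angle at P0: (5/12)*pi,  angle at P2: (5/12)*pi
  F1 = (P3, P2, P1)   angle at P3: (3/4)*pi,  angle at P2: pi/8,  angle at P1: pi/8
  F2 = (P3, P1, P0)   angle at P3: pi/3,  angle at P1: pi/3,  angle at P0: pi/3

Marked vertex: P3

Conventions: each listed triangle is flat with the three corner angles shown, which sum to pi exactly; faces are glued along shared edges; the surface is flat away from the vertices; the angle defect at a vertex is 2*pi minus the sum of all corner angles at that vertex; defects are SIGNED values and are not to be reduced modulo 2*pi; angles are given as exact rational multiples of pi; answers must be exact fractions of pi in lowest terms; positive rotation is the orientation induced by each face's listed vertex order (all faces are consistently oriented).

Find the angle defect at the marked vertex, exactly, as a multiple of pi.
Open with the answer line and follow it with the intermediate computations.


Answer: defect(P3) = (3/4)*pi

Sum of corner angles at P3: (5/4)*pi
defect = 2*pi - (5/4)*pi


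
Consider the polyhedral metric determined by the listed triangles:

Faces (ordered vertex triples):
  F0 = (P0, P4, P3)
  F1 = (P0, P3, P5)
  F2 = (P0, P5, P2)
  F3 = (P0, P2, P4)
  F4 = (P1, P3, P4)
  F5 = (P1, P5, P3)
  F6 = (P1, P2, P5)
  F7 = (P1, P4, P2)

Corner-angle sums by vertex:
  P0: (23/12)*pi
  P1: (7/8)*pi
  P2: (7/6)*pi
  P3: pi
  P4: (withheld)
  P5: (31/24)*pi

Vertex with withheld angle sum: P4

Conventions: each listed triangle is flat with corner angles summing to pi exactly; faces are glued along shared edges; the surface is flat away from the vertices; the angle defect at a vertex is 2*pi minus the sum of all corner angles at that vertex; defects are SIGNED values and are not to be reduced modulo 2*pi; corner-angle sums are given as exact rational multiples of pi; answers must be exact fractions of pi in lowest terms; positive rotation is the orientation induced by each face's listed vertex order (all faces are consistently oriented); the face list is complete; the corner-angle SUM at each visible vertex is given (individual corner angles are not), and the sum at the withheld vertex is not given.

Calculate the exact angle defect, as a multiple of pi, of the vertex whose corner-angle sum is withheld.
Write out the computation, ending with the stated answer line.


V = 6, E = 12, F = 8; chi = V - E + F = 2
Gauss-Bonnet: total defect = 2*pi*chi = 4*pi; visible defects sum to (15/4)*pi

Answer: defect(P4) = pi/4


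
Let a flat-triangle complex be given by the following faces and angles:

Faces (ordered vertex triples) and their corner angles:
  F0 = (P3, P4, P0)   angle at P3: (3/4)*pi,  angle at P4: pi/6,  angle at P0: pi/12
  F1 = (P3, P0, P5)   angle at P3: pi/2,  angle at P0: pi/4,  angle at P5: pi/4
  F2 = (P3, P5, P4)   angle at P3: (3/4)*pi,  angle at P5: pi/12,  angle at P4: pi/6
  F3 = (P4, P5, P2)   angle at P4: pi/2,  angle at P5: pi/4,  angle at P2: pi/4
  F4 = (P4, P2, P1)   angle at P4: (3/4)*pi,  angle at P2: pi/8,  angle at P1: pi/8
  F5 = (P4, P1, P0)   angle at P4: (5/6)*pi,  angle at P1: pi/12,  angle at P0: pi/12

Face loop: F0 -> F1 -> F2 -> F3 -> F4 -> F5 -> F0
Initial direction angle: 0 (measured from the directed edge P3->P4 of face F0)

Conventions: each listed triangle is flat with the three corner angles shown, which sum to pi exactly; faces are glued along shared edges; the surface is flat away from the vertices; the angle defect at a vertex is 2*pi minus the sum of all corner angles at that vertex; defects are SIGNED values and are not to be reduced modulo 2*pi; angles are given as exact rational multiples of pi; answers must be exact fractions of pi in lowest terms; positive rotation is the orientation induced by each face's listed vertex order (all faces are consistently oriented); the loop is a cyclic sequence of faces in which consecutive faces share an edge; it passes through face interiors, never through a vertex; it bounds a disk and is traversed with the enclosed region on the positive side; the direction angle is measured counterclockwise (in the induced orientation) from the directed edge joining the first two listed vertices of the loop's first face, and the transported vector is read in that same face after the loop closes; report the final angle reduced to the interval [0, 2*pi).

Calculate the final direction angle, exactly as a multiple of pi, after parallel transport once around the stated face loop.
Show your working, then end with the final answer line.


enclosed vertex P3: corner angles sum to 2*pi, defect = 2*pi - 2*pi = 0
enclosed vertex P4: corner angles sum to (29/12)*pi, defect = 2*pi - (29/12)*pi = (-5/12)*pi
the rotation equals the total enclosed defect, so the final angle is initial + defects (mod 2*pi)
final angle = 0 - (5/12)*pi = (19/12)*pi (mod 2*pi)

Answer: final direction angle = (19/12)*pi


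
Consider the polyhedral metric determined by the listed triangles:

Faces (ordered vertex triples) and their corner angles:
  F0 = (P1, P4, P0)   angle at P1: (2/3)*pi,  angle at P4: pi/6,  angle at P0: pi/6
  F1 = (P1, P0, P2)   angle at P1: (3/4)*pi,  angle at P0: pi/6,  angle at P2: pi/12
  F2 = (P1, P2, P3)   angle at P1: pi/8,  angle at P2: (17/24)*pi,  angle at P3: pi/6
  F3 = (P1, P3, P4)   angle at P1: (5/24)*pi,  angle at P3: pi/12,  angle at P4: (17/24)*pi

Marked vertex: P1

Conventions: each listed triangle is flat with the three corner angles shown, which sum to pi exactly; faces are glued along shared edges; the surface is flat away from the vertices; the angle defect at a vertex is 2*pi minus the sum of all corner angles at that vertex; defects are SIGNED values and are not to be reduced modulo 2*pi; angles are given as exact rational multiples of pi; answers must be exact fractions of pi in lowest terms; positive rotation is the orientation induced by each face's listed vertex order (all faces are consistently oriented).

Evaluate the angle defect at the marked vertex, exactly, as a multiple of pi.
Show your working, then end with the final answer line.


Sum of corner angles at P1: (7/4)*pi
defect = 2*pi - (7/4)*pi

Answer: defect(P1) = pi/4


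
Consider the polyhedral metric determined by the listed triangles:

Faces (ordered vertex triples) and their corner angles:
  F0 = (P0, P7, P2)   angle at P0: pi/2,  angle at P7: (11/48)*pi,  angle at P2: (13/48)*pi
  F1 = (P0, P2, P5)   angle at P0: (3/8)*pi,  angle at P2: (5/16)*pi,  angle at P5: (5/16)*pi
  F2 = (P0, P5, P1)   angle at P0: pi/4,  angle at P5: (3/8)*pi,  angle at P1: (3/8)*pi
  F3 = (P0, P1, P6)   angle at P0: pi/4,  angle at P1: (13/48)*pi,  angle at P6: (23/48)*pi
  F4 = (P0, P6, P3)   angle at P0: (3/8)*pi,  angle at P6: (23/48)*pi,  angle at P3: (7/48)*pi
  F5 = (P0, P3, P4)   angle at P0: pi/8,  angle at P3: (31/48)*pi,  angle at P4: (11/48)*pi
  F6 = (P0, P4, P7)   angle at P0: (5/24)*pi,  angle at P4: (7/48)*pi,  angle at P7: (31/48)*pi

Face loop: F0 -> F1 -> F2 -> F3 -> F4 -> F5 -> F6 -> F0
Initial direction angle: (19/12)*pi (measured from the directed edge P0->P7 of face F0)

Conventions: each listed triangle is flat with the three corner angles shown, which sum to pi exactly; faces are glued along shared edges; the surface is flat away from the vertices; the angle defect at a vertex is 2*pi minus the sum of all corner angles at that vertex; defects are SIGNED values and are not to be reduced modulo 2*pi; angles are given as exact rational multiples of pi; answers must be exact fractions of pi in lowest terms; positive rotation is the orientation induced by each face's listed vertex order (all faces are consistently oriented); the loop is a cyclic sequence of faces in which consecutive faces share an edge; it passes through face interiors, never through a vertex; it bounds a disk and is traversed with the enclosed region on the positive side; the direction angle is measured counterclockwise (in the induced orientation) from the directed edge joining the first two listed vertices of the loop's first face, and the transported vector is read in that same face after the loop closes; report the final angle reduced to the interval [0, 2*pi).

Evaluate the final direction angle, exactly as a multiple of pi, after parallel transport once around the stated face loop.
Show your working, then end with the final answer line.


enclosed vertex P0: corner angles sum to (25/12)*pi, defect = 2*pi - (25/12)*pi = -pi/12
holonomy = initial angle + sum of enclosed defects (mod 2*pi), positive in the induced orientation
final angle = (19/12)*pi - pi/12 = (3/2)*pi (mod 2*pi)

Answer: final direction angle = (3/2)*pi


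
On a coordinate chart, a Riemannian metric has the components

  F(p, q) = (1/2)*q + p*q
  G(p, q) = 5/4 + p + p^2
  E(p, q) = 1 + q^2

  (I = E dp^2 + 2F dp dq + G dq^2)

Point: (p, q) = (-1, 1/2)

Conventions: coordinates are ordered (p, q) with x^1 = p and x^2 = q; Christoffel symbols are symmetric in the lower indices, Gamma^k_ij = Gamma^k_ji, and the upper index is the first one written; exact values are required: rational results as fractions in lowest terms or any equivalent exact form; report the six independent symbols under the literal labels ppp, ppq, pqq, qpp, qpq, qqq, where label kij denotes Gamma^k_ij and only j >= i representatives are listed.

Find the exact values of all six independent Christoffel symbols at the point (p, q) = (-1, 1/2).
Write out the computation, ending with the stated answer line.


E = 5/4, F = -1/4, G = 5/4 at the point
E_p = 0, E_q = 1, F_p = 1/2, F_q = -1/2, G_p = -1, G_q = 0
EG - F^2 = 3/2;  g^inv = (2/3) * [[5/4, 1/4], [1/4, 5/4]]
first-kind symbols [ij,l] = (1/2)(d_i g_jl + d_j g_il - d_l g_ij): [pp,p] = E_p/2 = 0, [pp,q] = F_p - E_q/2 = 0, [pq,p] = E_q/2 = 1/2, [pq,q] = G_p/2 = -1/2, [qq,p] = F_q - G_p/2 = 0, [qq,q] = G_q/2 = 0
Gamma^p_ij = (G*[ij,p] - F*[ij,q])/(EG - F^2), Gamma^q_ij = (E*[ij,q] - F*[ij,p])/(EG - F^2)

Answer: Gamma_ppp = 0, Gamma_ppq = 1/3, Gamma_pqq = 0, Gamma_qpp = 0, Gamma_qpq = -1/3, Gamma_qqq = 0


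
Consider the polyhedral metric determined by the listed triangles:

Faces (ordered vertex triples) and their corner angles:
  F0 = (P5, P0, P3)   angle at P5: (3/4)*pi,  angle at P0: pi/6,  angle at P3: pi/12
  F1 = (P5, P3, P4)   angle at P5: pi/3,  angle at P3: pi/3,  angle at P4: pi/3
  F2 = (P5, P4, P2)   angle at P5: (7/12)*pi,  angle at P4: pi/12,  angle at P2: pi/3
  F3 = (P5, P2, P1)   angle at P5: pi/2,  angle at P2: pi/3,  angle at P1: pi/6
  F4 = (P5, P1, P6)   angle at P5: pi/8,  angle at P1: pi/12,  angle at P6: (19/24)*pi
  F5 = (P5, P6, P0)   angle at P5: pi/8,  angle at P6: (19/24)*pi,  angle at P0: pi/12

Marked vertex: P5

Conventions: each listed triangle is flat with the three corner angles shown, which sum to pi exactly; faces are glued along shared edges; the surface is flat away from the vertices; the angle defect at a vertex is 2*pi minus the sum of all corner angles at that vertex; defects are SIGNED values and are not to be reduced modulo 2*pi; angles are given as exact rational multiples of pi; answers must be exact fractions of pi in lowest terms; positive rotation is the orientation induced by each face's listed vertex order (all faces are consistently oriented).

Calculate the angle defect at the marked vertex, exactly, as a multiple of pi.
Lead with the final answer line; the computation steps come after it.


Answer: defect(P5) = (-5/12)*pi

Sum of corner angles at P5: (29/12)*pi
defect = 2*pi - (29/12)*pi


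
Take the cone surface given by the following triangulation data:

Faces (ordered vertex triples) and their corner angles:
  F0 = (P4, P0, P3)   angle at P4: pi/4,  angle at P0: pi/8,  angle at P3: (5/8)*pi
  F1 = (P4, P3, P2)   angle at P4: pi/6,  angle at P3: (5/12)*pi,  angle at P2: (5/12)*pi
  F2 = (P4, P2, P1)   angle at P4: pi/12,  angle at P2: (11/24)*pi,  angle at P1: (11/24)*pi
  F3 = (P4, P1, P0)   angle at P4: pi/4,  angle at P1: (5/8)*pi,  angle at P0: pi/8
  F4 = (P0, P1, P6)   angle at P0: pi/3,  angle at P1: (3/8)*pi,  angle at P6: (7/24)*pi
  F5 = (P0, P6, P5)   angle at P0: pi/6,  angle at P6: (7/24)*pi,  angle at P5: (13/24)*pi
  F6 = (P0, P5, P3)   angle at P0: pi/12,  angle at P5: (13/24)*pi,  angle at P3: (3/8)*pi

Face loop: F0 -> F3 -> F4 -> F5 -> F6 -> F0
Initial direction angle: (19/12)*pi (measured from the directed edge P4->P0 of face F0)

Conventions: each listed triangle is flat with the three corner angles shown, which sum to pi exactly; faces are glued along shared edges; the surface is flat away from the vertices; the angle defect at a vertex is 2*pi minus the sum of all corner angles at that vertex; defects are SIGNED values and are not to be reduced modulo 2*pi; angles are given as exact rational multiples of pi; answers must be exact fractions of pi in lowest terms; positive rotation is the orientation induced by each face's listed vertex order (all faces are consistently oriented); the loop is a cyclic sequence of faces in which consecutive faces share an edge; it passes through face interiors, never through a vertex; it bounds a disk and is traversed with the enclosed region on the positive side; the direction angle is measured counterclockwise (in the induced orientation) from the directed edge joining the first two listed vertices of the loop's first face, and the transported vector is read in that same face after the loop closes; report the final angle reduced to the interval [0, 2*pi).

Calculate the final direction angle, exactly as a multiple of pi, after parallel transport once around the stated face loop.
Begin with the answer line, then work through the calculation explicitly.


Answer: final direction angle = (3/4)*pi

enclosed vertex P0: corner angles sum to (5/6)*pi, defect = 2*pi - (5/6)*pi = (7/6)*pi
final direction = starting direction + enclosed defect total, reduced mod 2*pi (induced orientation)
final angle = (19/12)*pi + (7/6)*pi = (3/4)*pi (mod 2*pi)


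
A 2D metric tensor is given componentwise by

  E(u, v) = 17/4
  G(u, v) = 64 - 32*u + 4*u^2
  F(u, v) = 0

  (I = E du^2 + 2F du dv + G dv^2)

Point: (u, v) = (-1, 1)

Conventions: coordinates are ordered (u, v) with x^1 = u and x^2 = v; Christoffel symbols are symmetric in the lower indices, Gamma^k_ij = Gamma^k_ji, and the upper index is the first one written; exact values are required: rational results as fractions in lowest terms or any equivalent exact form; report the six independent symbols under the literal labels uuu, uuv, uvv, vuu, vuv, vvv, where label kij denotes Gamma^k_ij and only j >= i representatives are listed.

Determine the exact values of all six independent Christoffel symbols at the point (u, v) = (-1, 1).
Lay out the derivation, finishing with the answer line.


E = 17/4, F = 0, G = 100 at the point
E_u = 0, E_v = 0, F_u = 0, F_v = 0, G_u = -40, G_v = 0
EG - F^2 = 425;  g^inv = (1/425) * [[100, 0], [0, 17/4]]
first-kind symbols [ij,l] = (1/2)(d_i g_jl + d_j g_il - d_l g_ij): [uu,u] = E_u/2 = 0, [uu,v] = F_u - E_v/2 = 0, [uv,u] = E_v/2 = 0, [uv,v] = G_u/2 = -20, [vv,u] = F_v - G_u/2 = 20, [vv,v] = G_v/2 = 0
Gamma^u_ij = (G*[ij,u] - F*[ij,v])/(EG - F^2), Gamma^v_ij = (E*[ij,v] - F*[ij,u])/(EG - F^2)

Answer: Gamma_uuu = 0, Gamma_uuv = 0, Gamma_uvv = 80/17, Gamma_vuu = 0, Gamma_vuv = -1/5, Gamma_vvv = 0


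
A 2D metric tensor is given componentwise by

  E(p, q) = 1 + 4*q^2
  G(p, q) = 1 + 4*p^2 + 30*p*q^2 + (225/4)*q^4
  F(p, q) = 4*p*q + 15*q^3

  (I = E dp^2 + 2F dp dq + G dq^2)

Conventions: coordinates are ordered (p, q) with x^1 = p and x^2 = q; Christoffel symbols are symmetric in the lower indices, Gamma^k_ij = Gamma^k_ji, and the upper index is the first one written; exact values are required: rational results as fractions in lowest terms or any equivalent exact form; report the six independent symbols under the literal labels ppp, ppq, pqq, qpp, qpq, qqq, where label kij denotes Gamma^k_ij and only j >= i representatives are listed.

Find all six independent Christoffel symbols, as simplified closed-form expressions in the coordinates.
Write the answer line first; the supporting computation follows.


Answer: Gamma_ppp = 0, Gamma_ppq = 16*q/(16*p^2 + 120*p*q^2 + 225*q^4 + 16*q^2 + 4), Gamma_pqq = 120*q^2/(16*p^2 + 120*p*q^2 + 225*q^4 + 16*q^2 + 4), Gamma_qpp = 0, Gamma_qpq = (16*p + 60*q^2)/(16*p^2 + 120*p*q^2 + 225*q^4 + 16*q^2 + 4), Gamma_qqq = (120*p*q + 450*q^3)/(16*p^2 + 120*p*q^2 + 225*q^4 + 16*q^2 + 4)

E = 1 + 4*q^2; F = 4*p*q + 15*q^3; G = 1 + 4*p^2 + 30*p*q^2 + (225/4)*q^4
Gamma^k_ij = (1/2) g^{kl} (d_i g_jl + d_j g_il - d_l g_ij), with g^inv = (1/(EG-F^2)) [[G, -F], [-F, E]]
first partials: E_p = 0, E_q = 8*q, F_p = 4*q, F_q = 4*p + 45*q^2, G_p = 8*p + 30*q^2, G_q = 60*p*q + 225*q^3
D = EG - F^2 = 1 + 4*q^2 + 4*p^2 + 30*p*q^2 + (225/4)*q^4
expanded: Gamma^p_pp = (G E_p - 2F F_p + F E_q)/(2D), Gamma^p_pq = (G E_q - F G_p)/(2D), Gamma^p_qq = (2G F_q - G G_p - F G_q)/(2D), Gamma^q_pp = (2E F_p - E E_q - F E_p)/(2D), Gamma^q_pq = (E G_p - F E_q)/(2D), Gamma^q_qq = (E G_q - 2F F_q + F G_p)/(2D); substitute and cancel common factors


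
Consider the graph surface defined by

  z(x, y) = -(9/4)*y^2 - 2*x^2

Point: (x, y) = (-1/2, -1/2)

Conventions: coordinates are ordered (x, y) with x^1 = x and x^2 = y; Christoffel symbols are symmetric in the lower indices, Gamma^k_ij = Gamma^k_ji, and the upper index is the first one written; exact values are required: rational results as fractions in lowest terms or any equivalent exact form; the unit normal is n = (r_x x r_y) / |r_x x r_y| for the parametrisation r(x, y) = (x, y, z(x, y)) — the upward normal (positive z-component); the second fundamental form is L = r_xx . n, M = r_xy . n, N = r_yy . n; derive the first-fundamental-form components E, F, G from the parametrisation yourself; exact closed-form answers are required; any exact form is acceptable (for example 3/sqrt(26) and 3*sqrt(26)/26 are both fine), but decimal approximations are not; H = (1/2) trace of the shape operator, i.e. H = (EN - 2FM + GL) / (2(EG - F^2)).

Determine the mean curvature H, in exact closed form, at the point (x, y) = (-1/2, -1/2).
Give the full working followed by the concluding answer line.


z_x = 2, z_y = 9/4, z_xx = -4, z_xy = 0, z_yy = -9/2
E = 5, F = 9/2, G = 97/16; answer radicand W^2 = 161/16
unnormalised second-form numerators: l = -4, m = 0, n = -9/2; L = l/sqrt(161/16), and similarly M = m/sqrt(W^2), N = n/sqrt(W^2)
H = (E*n - 2*F*m + G*l) / (2*(EG - F^2)*sqrt(W^2)); E*n - 2*F*m + G*l = -187/4, EG - F^2 = 161/16, so H = (-374/161)/sqrt(161/16)

Answer: H = -1496*sqrt(161)/25921


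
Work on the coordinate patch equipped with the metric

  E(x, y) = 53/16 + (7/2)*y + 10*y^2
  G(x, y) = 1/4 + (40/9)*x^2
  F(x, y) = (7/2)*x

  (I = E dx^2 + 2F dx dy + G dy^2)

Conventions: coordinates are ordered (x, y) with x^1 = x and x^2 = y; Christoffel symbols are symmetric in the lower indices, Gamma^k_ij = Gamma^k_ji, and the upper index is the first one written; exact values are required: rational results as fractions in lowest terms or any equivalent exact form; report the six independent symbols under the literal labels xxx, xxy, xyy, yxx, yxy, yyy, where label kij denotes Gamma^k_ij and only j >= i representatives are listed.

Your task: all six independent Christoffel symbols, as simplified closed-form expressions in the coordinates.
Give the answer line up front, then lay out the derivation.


Answer: Gamma_xxx = (20160*x*y - 3528*x)/(25600*x^2*y^2 + 8960*x^2*y + 1424*x^2 + 1440*y^2 + 504*y + 477), Gamma_xxy = (25600*x^2*y - 4480*x^2 + 1440*y + 252)/(25600*x^2*y^2 + 8960*x^2*y + 1424*x^2 + 1440*y^2 + 504*y + 477), Gamma_xyy = (-102400*x^3 - 5760*x)/(230400*x^2*y^2 + 80640*x^2*y + 12816*x^2 + 12960*y^2 + 4536*y + 4293), Gamma_yxx = (-57600*y^3 - 10080*y^2 - 15552*y + 3339)/(25600*x^2*y^2 + 8960*x^2*y + 1424*x^2 + 1440*y^2 + 504*y + 477), Gamma_yxy = (25600*x*y^2 - 11200*x*y + 4952*x)/(25600*x^2*y^2 + 8960*x^2*y + 1424*x^2 + 1440*y^2 + 504*y + 477), Gamma_yyy = 8960*x^2/(25600*x^2*y^2 + 8960*x^2*y + 1424*x^2 + 1440*y^2 + 504*y + 477)

E = 53/16 + (7/2)*y + 10*y^2; F = (7/2)*x; G = 1/4 + (40/9)*x^2
Gamma^k_ij = (1/2) g^{kl} (d_i g_jl + d_j g_il - d_l g_ij), with g^inv = (1/(EG-F^2)) [[G, -F], [-F, E]]
first partials: E_x = 0, E_y = 7/2 + 20*y, F_x = 7/2, F_y = 0, G_x = (80/9)*x, G_y = 0
D = EG - F^2 = 53/64 + (7/8)*y + (5/2)*y^2 + (89/36)*x^2 + (140/9)*x^2*y + (400/9)*x^2*y^2
expanded: Gamma^x_xx = (G E_x - 2F F_x + F E_y)/(2D), Gamma^x_xy = (G E_y - F G_x)/(2D), Gamma^x_yy = (2G F_y - G G_x - F G_y)/(2D), Gamma^y_xx = (2E F_x - E E_y - F E_x)/(2D), Gamma^y_xy = (E G_x - F E_y)/(2D), Gamma^y_yy = (E G_y - 2F F_y + F G_x)/(2D); substitute and cancel common factors


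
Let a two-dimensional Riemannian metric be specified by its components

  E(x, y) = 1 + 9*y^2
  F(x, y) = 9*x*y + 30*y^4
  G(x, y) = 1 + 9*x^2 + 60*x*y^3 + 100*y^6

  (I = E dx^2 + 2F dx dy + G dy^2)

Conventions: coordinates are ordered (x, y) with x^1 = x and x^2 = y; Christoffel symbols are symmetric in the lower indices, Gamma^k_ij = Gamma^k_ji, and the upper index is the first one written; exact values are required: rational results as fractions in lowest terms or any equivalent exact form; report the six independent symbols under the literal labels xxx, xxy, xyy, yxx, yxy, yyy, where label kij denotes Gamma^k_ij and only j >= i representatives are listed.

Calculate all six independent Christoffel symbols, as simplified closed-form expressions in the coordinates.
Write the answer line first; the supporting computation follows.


Answer: Gamma_xxx = 0, Gamma_xxy = 9*y/(9*x^2 + 60*x*y^3 + 100*y^6 + 9*y^2 + 1), Gamma_xyy = 90*y^3/(9*x^2 + 60*x*y^3 + 100*y^6 + 9*y^2 + 1), Gamma_yxx = 0, Gamma_yxy = (9*x + 30*y^3)/(9*x^2 + 60*x*y^3 + 100*y^6 + 9*y^2 + 1), Gamma_yyy = (90*x*y^2 + 300*y^5)/(9*x^2 + 60*x*y^3 + 100*y^6 + 9*y^2 + 1)

E = 1 + 9*y^2; F = 9*x*y + 30*y^4; G = 1 + 9*x^2 + 60*x*y^3 + 100*y^6
Gamma^k_ij = (1/2) g^{kl} (d_i g_jl + d_j g_il - d_l g_ij), with g^inv = (1/(EG-F^2)) [[G, -F], [-F, E]]
first partials: E_x = 0, E_y = 18*y, F_x = 9*y, F_y = 9*x + 120*y^3, G_x = 18*x + 60*y^3, G_y = 180*x*y^2 + 600*y^5
D = EG - F^2 = 1 + 9*y^2 + 9*x^2 + 60*x*y^3 + 100*y^6
expanded: Gamma^x_xx = (G E_x - 2F F_x + F E_y)/(2D), Gamma^x_xy = (G E_y - F G_x)/(2D), Gamma^x_yy = (2G F_y - G G_x - F G_y)/(2D), Gamma^y_xx = (2E F_x - E E_y - F E_x)/(2D), Gamma^y_xy = (E G_x - F E_y)/(2D), Gamma^y_yy = (E G_y - 2F F_y + F G_x)/(2D); substitute and cancel common factors


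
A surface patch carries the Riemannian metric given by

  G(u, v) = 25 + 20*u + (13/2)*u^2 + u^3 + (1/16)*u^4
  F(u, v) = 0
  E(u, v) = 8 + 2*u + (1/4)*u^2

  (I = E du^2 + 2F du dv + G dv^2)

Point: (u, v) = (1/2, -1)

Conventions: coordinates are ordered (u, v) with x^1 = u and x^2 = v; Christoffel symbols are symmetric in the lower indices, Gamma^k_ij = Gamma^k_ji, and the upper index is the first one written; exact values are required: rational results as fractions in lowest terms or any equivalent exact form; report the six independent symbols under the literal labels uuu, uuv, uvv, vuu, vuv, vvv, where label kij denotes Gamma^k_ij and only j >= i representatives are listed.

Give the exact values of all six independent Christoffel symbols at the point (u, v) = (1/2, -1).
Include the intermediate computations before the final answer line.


E = 145/16, F = 0, G = 9409/256 at the point
E_u = 9/4, E_v = 0, F_u = 0, F_v = 0, G_u = 873/32, G_v = 0
EG - F^2 = 1364305/4096;  g^inv = (4096/1364305) * [[9409/256, 0], [0, 145/16]]
first-kind symbols [ij,l] = (1/2)(d_i g_jl + d_j g_il - d_l g_ij): [uu,u] = E_u/2 = 9/8, [uu,v] = F_u - E_v/2 = 0, [uv,u] = E_v/2 = 0, [uv,v] = G_u/2 = 873/64, [vv,u] = F_v - G_u/2 = -873/64, [vv,v] = G_v/2 = 0
Gamma^u_ij = (G*[ij,u] - F*[ij,v])/(EG - F^2), Gamma^v_ij = (E*[ij,v] - F*[ij,u])/(EG - F^2)

Answer: Gamma_uuu = 18/145, Gamma_uuv = 0, Gamma_uvv = -873/580, Gamma_vuu = 0, Gamma_vuv = 36/97, Gamma_vvv = 0


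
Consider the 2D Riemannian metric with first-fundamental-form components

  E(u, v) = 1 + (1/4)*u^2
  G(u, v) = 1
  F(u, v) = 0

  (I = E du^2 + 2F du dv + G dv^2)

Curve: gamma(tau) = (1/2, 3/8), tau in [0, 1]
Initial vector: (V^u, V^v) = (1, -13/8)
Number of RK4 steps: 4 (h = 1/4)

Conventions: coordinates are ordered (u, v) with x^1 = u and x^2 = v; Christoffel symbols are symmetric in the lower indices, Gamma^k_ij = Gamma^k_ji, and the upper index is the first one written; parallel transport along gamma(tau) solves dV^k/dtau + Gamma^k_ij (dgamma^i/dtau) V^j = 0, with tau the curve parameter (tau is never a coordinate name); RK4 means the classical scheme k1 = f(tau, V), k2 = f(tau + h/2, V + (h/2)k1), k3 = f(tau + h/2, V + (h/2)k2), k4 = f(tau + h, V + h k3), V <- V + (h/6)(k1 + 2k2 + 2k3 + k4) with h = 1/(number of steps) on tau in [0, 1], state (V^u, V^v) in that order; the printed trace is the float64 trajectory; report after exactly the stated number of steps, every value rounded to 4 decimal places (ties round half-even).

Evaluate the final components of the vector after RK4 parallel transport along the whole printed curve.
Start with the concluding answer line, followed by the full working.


Answer: V^u = 1.0000, V^v = -1.6250

gamma'(tau) = (0, 0); f(tau, V)^k = -Gamma^k_ij(gamma(tau)) gamma'^i(tau) V^j; h = 1/4; intermediate values shown to 6 dp
curve data and Christoffel symbols at the stage parameters:
  tau = 0.000000: gamma = (0.500000, 0.375000), gamma' = (0.000000, 0.000000); Gamma_uuu = 0.117647, Gamma_uuv = 0.000000, Gamma_uvv = 0.000000, Gamma_vuu = 0.000000, Gamma_vuv = 0.000000, Gamma_vvv = 0.000000
  tau = 0.125000: gamma = (0.500000, 0.375000), gamma' = (0.000000, 0.000000); Gamma_uuu = 0.117647, Gamma_uuv = 0.000000, Gamma_uvv = 0.000000, Gamma_vuu = 0.000000, Gamma_vuv = 0.000000, Gamma_vvv = 0.000000
  tau = 0.250000: gamma = (0.500000, 0.375000), gamma' = (0.000000, 0.000000); Gamma_uuu = 0.117647, Gamma_uuv = 0.000000, Gamma_uvv = 0.000000, Gamma_vuu = 0.000000, Gamma_vuv = 0.000000, Gamma_vvv = 0.000000
  tau = 0.375000: gamma = (0.500000, 0.375000), gamma' = (0.000000, 0.000000); Gamma_uuu = 0.117647, Gamma_uuv = 0.000000, Gamma_uvv = 0.000000, Gamma_vuu = 0.000000, Gamma_vuv = 0.000000, Gamma_vvv = 0.000000
  tau = 0.500000: gamma = (0.500000, 0.375000), gamma' = (0.000000, 0.000000); Gamma_uuu = 0.117647, Gamma_uuv = 0.000000, Gamma_uvv = 0.000000, Gamma_vuu = 0.000000, Gamma_vuv = 0.000000, Gamma_vvv = 0.000000
  tau = 0.625000: gamma = (0.500000, 0.375000), gamma' = (0.000000, 0.000000); Gamma_uuu = 0.117647, Gamma_uuv = 0.000000, Gamma_uvv = 0.000000, Gamma_vuu = 0.000000, Gamma_vuv = 0.000000, Gamma_vvv = 0.000000
  tau = 0.750000: gamma = (0.500000, 0.375000), gamma' = (0.000000, 0.000000); Gamma_uuu = 0.117647, Gamma_uuv = 0.000000, Gamma_uvv = 0.000000, Gamma_vuu = 0.000000, Gamma_vuv = 0.000000, Gamma_vvv = 0.000000
  tau = 0.875000: gamma = (0.500000, 0.375000), gamma' = (0.000000, 0.000000); Gamma_uuu = 0.117647, Gamma_uuv = 0.000000, Gamma_uvv = 0.000000, Gamma_vuu = 0.000000, Gamma_vuv = 0.000000, Gamma_vvv = 0.000000
  tau = 1.000000: gamma = (0.500000, 0.375000), gamma' = (0.000000, 0.000000); Gamma_uuu = 0.117647, Gamma_uuv = 0.000000, Gamma_uvv = 0.000000, Gamma_vuu = 0.000000, Gamma_vuv = 0.000000, Gamma_vvv = 0.000000
step 0: V^u = 1.0000, V^v = -1.6250
step 1: k1 = (0.000000, 0.000000), k2 = (0.000000, 0.000000), k3 = (0.000000, 0.000000), k4 = (0.000000, 0.000000); V <- V + (h/6)(k1 + 2k2 + 2k3 + k4): V^u = 1.0000, V^v = -1.6250
step 2: k1 = (0.000000, 0.000000), k2 = (0.000000, 0.000000), k3 = (0.000000, 0.000000), k4 = (0.000000, 0.000000); V <- V + (h/6)(k1 + 2k2 + 2k3 + k4): V^u = 1.0000, V^v = -1.6250
step 3: k1 = (0.000000, 0.000000), k2 = (0.000000, 0.000000), k3 = (0.000000, 0.000000), k4 = (0.000000, 0.000000); V <- V + (h/6)(k1 + 2k2 + 2k3 + k4): V^u = 1.0000, V^v = -1.6250
step 4: k1 = (0.000000, 0.000000), k2 = (0.000000, 0.000000), k3 = (0.000000, 0.000000), k4 = (0.000000, 0.000000); V <- V + (h/6)(k1 + 2k2 + 2k3 + k4): V^u = 1.0000, V^v = -1.6250
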